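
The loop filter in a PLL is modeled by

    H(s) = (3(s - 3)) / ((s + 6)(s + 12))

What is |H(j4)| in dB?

|H(j4)|_dB ≈ -15.7 dB

Substitute s = j4: numerator = -9 + j12, denominator = 56 + j72.
|H(j4)| = |-9 + j12| / |56 + j72| = 15 / 91.214 ≈ 0.1644.
In decibels: 20·log₁₀(0.1644) ≈ -15.7 dB.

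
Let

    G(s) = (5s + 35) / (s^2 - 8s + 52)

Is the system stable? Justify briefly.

unstable

The denominator s^2 - 8s + 52 factors as (s^2 - 8s + 52), giving poles at s = 4 ± 6j.
Since the pole(s) at s = 4 + 6j, 4 - 6j lie in the right half-plane, the system is unstable.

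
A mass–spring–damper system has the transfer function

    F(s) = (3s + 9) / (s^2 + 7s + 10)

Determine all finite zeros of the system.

s = -3

Set the numerator to zero: 3s + 9 = 0, i.e. 3·(s + 3) = 0.
So s = -3.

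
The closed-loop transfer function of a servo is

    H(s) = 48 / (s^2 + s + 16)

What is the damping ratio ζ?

Compare the denominator to the standard form s^2 + 2ζωₙs + ωₙ².
ωₙ² = 16, so ωₙ = 4 rad/s.
2ζωₙ = 1, so ζ = 1/(2·4) = 0.125.

ζ = 0.125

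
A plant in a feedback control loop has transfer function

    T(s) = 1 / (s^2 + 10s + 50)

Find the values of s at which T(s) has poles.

s = -5 + 5j, -5 - 5j

The poles are the roots of the denominator s^2 + 10s + 50 = 0.
Using the quadratic formula: s = (-10 ± √(-100))/2 = -5 ± 5j.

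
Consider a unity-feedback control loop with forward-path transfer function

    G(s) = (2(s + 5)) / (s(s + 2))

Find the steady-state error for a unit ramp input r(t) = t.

e_ss = 0.2000

G(s) has one pole at the origin.
This is a Type 1 system. Kv = lim_{s→0} s·G(s) = 10/2 = 5.
e_ss = 1/Kv = 1/(5) = 1/5 ≈ 0.2000.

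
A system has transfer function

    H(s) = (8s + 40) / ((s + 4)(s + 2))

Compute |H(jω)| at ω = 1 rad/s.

|H(j1)| ≈ 4.425

Substitute s = j1: numerator = 40 + j8, denominator = 7 + j6.
|H(j1)| = |40 + j8| / |7 + j6| = 40.792 / 9.2195 ≈ 4.425.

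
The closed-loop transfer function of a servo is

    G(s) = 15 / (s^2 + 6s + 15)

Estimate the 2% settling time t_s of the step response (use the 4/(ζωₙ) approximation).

Comparing s^2 + 6s + 15 to s^2 + 2ζωₙs + ωₙ²: ωₙ = √15 ≈ 3.873 rad/s and ζ = 6/(2·√15) ≈ 0.7746.
ζωₙ = 6/2 = 3, so t_s ≈ 4/(ζωₙ) = 4/3 ≈ 1.333 s.

t_s ≈ 1.333 s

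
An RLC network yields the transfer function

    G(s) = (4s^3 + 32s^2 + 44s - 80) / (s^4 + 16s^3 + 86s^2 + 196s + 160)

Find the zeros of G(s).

s = -4, -5, 1

Set the numerator to zero: 4s^3 + 32s^2 + 44s - 80 = 0, i.e. 4·(s^3 + 8s^2 + 11s - 20) = 0.
Factoring: (s + 4)(s + 5)(s - 1) = 0.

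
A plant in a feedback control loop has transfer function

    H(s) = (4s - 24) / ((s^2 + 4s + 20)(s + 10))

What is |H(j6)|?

Substitute s = j6: numerator = -24 + j24, denominator = -304 + j144.
|H(j6)| = |-24 + j24| / |-304 + j144| = 33.941 / 336.38 ≈ 0.1009.

|H(j6)| ≈ 0.1009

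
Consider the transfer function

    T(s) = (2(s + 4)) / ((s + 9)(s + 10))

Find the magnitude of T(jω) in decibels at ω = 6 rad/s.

Substitute s = j6: numerator = 8 + j12, denominator = 54 + j114.
|T(j6)| = |8 + j12| / |54 + j114| = 14.422 / 126.14 ≈ 0.1143.
In decibels: 20·log₁₀(0.1143) ≈ -18.8 dB.

|T(j6)|_dB ≈ -18.8 dB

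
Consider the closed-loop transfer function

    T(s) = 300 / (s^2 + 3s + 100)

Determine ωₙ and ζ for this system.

Compare the denominator to the standard form s^2 + 2ζωₙs + ωₙ².
ωₙ² = 100, so ωₙ = 10 rad/s.
2ζωₙ = 3, so ζ = 3/(2·10) = 0.15.
With ζ = 0.15 the response is underdamped.

ωₙ = 10 rad/s, ζ = 0.15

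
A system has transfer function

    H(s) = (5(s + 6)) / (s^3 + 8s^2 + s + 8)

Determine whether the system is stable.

The denominator s^3 + 8s^2 + s + 8 factors as (s^2 + 1)(s + 8), giving poles at s = ±j, -8.
Since the simple pole(s) at s = ±j lie on the jω-axis with none in the right half-plane, the system is marginally stable.

marginally stable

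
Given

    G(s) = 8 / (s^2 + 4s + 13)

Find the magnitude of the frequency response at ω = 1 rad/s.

|G(j1)| ≈ 0.6325

Substitute s = j1: numerator = 8, denominator = 12 + j4.
|G(j1)| = |8| / |12 + j4| = 8 / 12.649 ≈ 0.6325.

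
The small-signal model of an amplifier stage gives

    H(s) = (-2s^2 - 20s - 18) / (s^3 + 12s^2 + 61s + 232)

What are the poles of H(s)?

The poles are the roots of the denominator s^3 + 12s^2 + 61s + 232 = 0.
Trying s = -8: the polynomial evaluates to 0, so (s + 8) is a factor.
Dividing out leaves s^2 + 4s + 29 = 0.
The quadratic formula then gives s = -2 ± 5j.

s = -2 + 5j, -2 - 5j, -8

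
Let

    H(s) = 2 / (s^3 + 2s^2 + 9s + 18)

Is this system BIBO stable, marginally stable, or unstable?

marginally stable

The denominator s^3 + 2s^2 + 9s + 18 factors as (s^2 + 9)(s + 2), giving poles at s = 3j, -3j, -2.
Since the simple pole(s) at s = ±3j lie on the jω-axis with none in the right half-plane, the system is marginally stable.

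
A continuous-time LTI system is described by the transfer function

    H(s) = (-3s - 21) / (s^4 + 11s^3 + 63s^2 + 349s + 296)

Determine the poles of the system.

s = -1 + 6j, -1 - 6j, -1, -8

The poles are the roots of the denominator s^4 + 11s^3 + 63s^2 + 349s + 296 = 0.
Trying s = -1: the polynomial evaluates to 0, so (s + 1) is a factor.
Dividing out leaves s^3 + 10s^2 + 53s + 296 = 0.
This factors further as (s^2 + 2s + 37)(s + 8) = 0.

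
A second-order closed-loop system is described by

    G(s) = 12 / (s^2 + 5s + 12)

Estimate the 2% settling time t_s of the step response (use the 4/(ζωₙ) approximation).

t_s ≈ 1.600 s

Comparing s^2 + 5s + 12 to s^2 + 2ζωₙs + ωₙ²: ωₙ = √12 ≈ 3.464 rad/s and ζ = 5/(2·√12) ≈ 0.7217.
ζωₙ = 5/2 = 2.5, so t_s ≈ 4/(ζωₙ) = 4/2.5 = 1.600 s.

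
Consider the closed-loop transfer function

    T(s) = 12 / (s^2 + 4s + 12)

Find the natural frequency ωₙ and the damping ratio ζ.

ωₙ ≈ 3.464 rad/s, ζ ≈ 0.5774

Compare the denominator to the standard form s^2 + 2ζωₙs + ωₙ².
ωₙ² = 12, so ωₙ = √12 ≈ 3.464 rad/s.
2ζωₙ = 4, so ζ = 4/(2·√12) ≈ 0.5774.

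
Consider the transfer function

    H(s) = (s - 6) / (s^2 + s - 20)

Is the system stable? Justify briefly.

The denominator s^2 + s - 20 factors as (s + 5)(s - 4), giving poles at s = -5, 4.
Since the pole(s) at s = 4 lie in the right half-plane, the system is unstable.

unstable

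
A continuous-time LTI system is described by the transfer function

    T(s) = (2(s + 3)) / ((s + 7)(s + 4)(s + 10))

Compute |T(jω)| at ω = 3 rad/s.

|T(j3)| ≈ 0.02134

Substitute s = j3: numerator = 6 + j6, denominator = 91 + j387.
|T(j3)| = |6 + j6| / |91 + j387| = 8.4853 / 397.56 ≈ 0.02134.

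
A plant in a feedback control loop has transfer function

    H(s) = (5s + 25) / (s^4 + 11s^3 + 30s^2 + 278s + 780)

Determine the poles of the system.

s = 1 + 5j, 1 - 5j, -3, -10

The poles are the roots of the denominator s^4 + 11s^3 + 30s^2 + 278s + 780 = 0.
Trying s = -3: the polynomial evaluates to 0, so (s + 3) is a factor.
Dividing out leaves s^3 + 8s^2 + 6s + 260 = 0.
This factors further as (s^2 - 2s + 26)(s + 10) = 0.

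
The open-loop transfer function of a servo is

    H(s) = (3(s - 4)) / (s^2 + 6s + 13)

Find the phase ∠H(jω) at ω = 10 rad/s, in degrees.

At s = j10: numerator = -12 + j30, denominator = -87 + j60.
∠H = ∠num − ∠den = 111.80° − (145.41°) = -33.61°.

∠H(j10) ≈ -33.61°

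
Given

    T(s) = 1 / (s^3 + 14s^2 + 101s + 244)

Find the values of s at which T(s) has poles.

The poles are the roots of the denominator s^3 + 14s^2 + 101s + 244 = 0.
Trying s = -4: the polynomial evaluates to 0, so (s + 4) is a factor.
Dividing out leaves s^2 + 10s + 61 = 0.
The quadratic formula then gives s = -5 ± 6j.

s = -5 + 6j, -5 - 6j, -4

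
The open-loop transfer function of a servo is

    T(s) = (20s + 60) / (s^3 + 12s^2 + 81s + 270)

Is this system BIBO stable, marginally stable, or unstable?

The denominator s^3 + 12s^2 + 81s + 270 factors as (s^2 + 6s + 45)(s + 6), giving poles at s = -3 + 6j, -3 - 6j, -6.
Since all poles lie strictly in the left half-plane, the system is stable.

stable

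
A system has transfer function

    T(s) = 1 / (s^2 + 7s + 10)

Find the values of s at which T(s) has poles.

s = -2, -5

The poles are the roots of the denominator s^2 + 7s + 10 = 0.
Factoring: (s + 2)(s + 5) = 0, so s = -2 and s = -5.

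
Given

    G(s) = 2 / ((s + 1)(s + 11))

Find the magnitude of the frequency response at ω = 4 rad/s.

Substitute s = j4: numerator = 2, denominator = -5 + j48.
|G(j4)| = |2| / |-5 + j48| = 2 / 48.260 ≈ 0.04144.

|G(j4)| ≈ 0.04144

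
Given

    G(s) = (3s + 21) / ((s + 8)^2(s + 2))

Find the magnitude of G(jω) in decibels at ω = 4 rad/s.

|G(j4)|_dB ≈ -23.4 dB

Substitute s = j4: numerator = 21 + j12, denominator = -160 + j320.
|G(j4)| = |21 + j12| / |-160 + j320| = 24.187 / 357.77 ≈ 0.06760.
In decibels: 20·log₁₀(0.06760) ≈ -23.4 dB.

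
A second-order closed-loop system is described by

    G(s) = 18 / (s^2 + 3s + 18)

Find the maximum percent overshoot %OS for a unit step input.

Comparing s^2 + 3s + 18 to s^2 + 2ζωₙs + ωₙ²: ωₙ = √18 ≈ 4.243 rad/s and ζ = 3/(2·√18) ≈ 0.3536.
%OS = 100·exp(−πζ/√(1−ζ²)) = 100·exp(−π·0.3536/√(1−0.3536²)) ≈ 30.5%.

%OS ≈ 30.5%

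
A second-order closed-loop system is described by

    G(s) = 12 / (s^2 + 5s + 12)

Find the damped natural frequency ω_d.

ω_d ≈ 2.398 rad/s

Comparing s^2 + 5s + 12 to s^2 + 2ζωₙs + ωₙ²: ωₙ = √12 ≈ 3.464 rad/s and ζ = 5/(2·√12) ≈ 0.7217.
ζωₙ = 5/2 = 2.5, so ω_d = ωₙ√(1−ζ²) = √(ωₙ² − (ζωₙ)²) = √(12 − 2.5²) = √5.75 ≈ 2.398 rad/s.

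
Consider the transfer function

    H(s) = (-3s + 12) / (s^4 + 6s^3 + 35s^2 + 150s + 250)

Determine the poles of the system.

The poles are the roots of the denominator s^4 + 6s^3 + 35s^2 + 150s + 250 = 0.
No real roots exist; factor into two real quadratics: (s^2 + 25)(s^2 + 6s + 10) = 0.
Each quadratic gives a conjugate pair via the quadratic formula.

s = 5j, -5j, -3 + j, -3 - j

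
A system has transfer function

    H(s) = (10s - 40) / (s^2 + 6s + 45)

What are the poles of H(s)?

s = -3 + 6j, -3 - 6j

The poles are the roots of the denominator s^2 + 6s + 45 = 0.
Using the quadratic formula: s = (-6 ± √(-144))/2 = -3 ± 6j.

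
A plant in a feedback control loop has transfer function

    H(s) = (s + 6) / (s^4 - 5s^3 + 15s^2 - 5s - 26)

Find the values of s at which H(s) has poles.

The poles are the roots of the denominator s^4 - 5s^3 + 15s^2 - 5s - 26 = 0.
Trying s = -1: the polynomial evaluates to 0, so (s + 1) is a factor.
Dividing out leaves s^3 - 6s^2 + 21s - 26 = 0.
This factors further as (s - 2)(s^2 - 4s + 13) = 0.

s = -1, 2, 2 + 3j, 2 - 3j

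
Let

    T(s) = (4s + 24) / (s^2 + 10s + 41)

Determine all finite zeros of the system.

s = -6

Set the numerator to zero: 4s + 24 = 0, i.e. 4·(s + 6) = 0.
So s = -6.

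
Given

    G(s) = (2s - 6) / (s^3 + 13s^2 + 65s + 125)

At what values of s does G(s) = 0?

s = 3

Set the numerator to zero: 2s - 6 = 0, i.e. 2·(s - 3) = 0.
So s = 3.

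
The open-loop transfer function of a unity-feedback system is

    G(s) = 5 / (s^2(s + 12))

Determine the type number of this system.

Type 2

The denominator has 2 factors of s at the origin (free integrators), so this is a Type 2 system.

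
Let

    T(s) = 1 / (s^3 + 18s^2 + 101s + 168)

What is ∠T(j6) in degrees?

At s = j6: numerator = 1, denominator = -480 + j390.
∠T = ∠num − ∠den = 0° − (140.91°) = -140.9°.

∠T(j6) ≈ -140.9°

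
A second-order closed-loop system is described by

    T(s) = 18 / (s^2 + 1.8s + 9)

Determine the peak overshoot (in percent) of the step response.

%OS ≈ 37.2%

Comparing s^2 + 1.8s + 9 to s^2 + 2ζωₙs + ωₙ²: ωₙ = 3 rad/s and ζ = 1.8/(2·3) = 0.3.
%OS = 100·exp(−πζ/√(1−ζ²)) = 100·exp(−π·0.3/√(1−0.3²)) ≈ 37.2%.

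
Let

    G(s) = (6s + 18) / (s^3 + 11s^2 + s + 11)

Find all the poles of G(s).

s = ±j, -11

The poles are the roots of the denominator s^3 + 11s^2 + s + 11 = 0.
Trying s = -11: the polynomial evaluates to 0, so (s + 11) is a factor.
Dividing out leaves s^2 + 1 = 0.
The quadratic formula then gives s = 0 ± 1j.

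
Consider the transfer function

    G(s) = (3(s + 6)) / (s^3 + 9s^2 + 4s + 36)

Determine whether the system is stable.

The denominator s^3 + 9s^2 + 4s + 36 factors as (s^2 + 4)(s + 9), giving poles at s = 2j, -2j, -9.
Since the simple pole(s) at s = 2j, -2j lie on the jω-axis with none in the right half-plane, the system is marginally stable.

marginally stable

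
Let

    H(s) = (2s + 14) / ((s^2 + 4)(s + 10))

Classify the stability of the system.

The poles can be read from the denominator factors: s = 2j, -2j, -10.
Since the simple pole(s) at s = 2j, -2j lie on the jω-axis with none in the right half-plane, the system is marginally stable.

marginally stable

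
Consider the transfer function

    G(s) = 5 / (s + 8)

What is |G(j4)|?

Substitute s = j4: numerator = 5, denominator = 8 + j4.
|G(j4)| = |5| / |8 + j4| = 5 / 8.9443 ≈ 0.5590.

|G(j4)| ≈ 0.5590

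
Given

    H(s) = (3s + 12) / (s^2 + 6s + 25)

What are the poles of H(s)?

The poles are the roots of the denominator s^2 + 6s + 25 = 0.
Using the quadratic formula: s = (-6 ± √(-64))/2 = -3 ± 4j.

s = -3 + 4j, -3 - 4j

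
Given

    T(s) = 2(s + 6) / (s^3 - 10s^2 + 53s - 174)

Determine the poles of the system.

s = 2 + 5j, 2 - 5j, 6

The poles are the roots of the denominator s^3 - 10s^2 + 53s - 174 = 0.
Trying s = 6: the polynomial evaluates to 0, so (s - 6) is a factor.
Dividing out leaves s^2 - 4s + 29 = 0.
The quadratic formula then gives s = 2 ± 5j.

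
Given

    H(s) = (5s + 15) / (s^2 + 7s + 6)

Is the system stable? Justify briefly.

The denominator s^2 + 7s + 6 factors as (s + 1)(s + 6), giving poles at s = -1, -6.
Since all poles lie strictly in the left half-plane, the system is stable.

stable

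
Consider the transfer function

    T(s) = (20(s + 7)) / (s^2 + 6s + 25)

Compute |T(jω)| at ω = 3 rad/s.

|T(j3)| ≈ 6.325

Substitute s = j3: numerator = 140 + j60, denominator = 16 + j18.
|T(j3)| = |140 + j60| / |16 + j18| = 152.32 / 24.083 ≈ 6.325.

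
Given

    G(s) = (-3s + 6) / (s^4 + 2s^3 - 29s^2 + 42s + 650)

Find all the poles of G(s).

The poles are the roots of the denominator s^4 + 2s^3 - 29s^2 + 42s + 650 = 0.
No real roots exist; factor into two real quadratics: (s^2 - 8s + 25)(s^2 + 10s + 26) = 0.
Each quadratic gives a conjugate pair via the quadratic formula.

s = 4 ± 3j, -5 ± j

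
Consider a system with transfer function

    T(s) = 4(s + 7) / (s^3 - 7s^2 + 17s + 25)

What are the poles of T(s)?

The poles are the roots of the denominator s^3 - 7s^2 + 17s + 25 = 0.
Trying s = -1: the polynomial evaluates to 0, so (s + 1) is a factor.
Dividing out leaves s^2 - 8s + 25 = 0.
The quadratic formula then gives s = 4 ± 3j.

s = 4 + 3j, 4 - 3j, -1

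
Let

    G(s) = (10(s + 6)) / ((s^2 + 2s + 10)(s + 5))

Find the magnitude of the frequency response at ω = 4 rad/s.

|G(j4)| ≈ 1.126

Substitute s = j4: numerator = 60 + j40, denominator = -62 + j16.
|G(j4)| = |60 + j40| / |-62 + j16| = 72.111 / 64.031 ≈ 1.126.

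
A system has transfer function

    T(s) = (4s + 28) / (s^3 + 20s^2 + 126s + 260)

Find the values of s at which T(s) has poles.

s = -5 ± j, -10

The poles are the roots of the denominator s^3 + 20s^2 + 126s + 260 = 0.
Trying s = -10: the polynomial evaluates to 0, so (s + 10) is a factor.
Dividing out leaves s^2 + 10s + 26 = 0.
The quadratic formula then gives s = -5 ± 1j.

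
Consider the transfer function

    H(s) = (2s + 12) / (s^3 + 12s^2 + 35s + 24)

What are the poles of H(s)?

s = -3, -8, -1

The poles are the roots of the denominator s^3 + 12s^2 + 35s + 24 = 0.
Trying s = -3: the polynomial evaluates to 0, so (s + 3) is a factor.
Dividing out leaves s^2 + 9s + 8 = 0.
Factoring the quadratic: (s + 8)(s + 1) = 0.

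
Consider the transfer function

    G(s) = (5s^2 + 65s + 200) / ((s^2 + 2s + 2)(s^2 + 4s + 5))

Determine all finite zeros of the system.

Set the numerator to zero: 5s^2 + 65s + 200 = 0, i.e. 5·(s^2 + 13s + 40) = 0.
Factoring: (s + 8)(s + 5) = 0.

s = -8, -5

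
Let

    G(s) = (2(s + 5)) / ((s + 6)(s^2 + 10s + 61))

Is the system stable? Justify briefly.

The poles can be read from the denominator factors: s = -6, -5 ± 6j.
Since all poles lie strictly in the left half-plane, the system is stable.

stable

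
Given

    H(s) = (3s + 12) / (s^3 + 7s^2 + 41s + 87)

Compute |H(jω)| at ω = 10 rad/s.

|H(j10)| ≈ 0.03798

Substitute s = j10: numerator = 12 + j30, denominator = -613 - j590.
|H(j10)| = |12 + j30| / |-613 - j590| = 32.311 / 850.80 ≈ 0.03798.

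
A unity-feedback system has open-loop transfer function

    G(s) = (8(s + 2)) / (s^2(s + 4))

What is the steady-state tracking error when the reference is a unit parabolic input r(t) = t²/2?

G(s) has 2 poles at the origin.
This is a Type 2 system. Ka = lim_{s→0} s^2·G(s) = 16/4 = 4.
e_ss = 1/Ka = 1/(4) = 1/4 ≈ 0.2500.

e_ss = 0.2500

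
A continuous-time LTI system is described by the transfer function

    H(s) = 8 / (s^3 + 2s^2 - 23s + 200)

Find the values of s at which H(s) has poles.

The poles are the roots of the denominator s^3 + 2s^2 - 23s + 200 = 0.
Trying s = -8: the polynomial evaluates to 0, so (s + 8) is a factor.
Dividing out leaves s^2 - 6s + 25 = 0.
The quadratic formula then gives s = 3 ± 4j.

s = -8, 3 + 4j, 3 - 4j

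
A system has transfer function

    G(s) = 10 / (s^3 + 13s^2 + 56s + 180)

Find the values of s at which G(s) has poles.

s = -9, -2 + 4j, -2 - 4j

The poles are the roots of the denominator s^3 + 13s^2 + 56s + 180 = 0.
Trying s = -9: the polynomial evaluates to 0, so (s + 9) is a factor.
Dividing out leaves s^2 + 4s + 20 = 0.
The quadratic formula then gives s = -2 ± 4j.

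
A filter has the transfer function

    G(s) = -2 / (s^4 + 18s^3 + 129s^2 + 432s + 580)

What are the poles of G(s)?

The poles are the roots of the denominator s^4 + 18s^3 + 129s^2 + 432s + 580 = 0.
No real roots exist; factor into two real quadratics: (s^2 + 10s + 29)(s^2 + 8s + 20) = 0.
Each quadratic gives a conjugate pair via the quadratic formula.

s = -5 ± 2j, -4 ± 2j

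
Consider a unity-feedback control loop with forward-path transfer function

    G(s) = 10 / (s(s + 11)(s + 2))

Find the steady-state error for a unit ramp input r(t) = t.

e_ss = 2.200

G(s) has one pole at the origin.
This is a Type 1 system. Kv = lim_{s→0} s·G(s) = 10/22 = 5/11.
e_ss = 1/Kv = 1/(5/11) = 11/5 ≈ 2.200.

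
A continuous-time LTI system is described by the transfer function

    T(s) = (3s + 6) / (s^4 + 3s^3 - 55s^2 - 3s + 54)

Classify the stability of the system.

unstable

The denominator s^4 + 3s^3 - 55s^2 - 3s + 54 factors as (s + 1)(s - 6)(s - 1)(s + 9), giving poles at s = -1, 6, 1, -9.
Since the pole(s) at s = 6, 1 lie in the right half-plane, the system is unstable.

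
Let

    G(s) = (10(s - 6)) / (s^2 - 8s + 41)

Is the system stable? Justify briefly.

unstable

The poles can be read from the denominator factors: s = 4 ± 5j.
Since the pole(s) at s = 4 + 5j, 4 - 5j lie in the right half-plane, the system is unstable.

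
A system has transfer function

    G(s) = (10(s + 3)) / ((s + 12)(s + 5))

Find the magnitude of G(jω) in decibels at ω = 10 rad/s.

|G(j10)|_dB ≈ -4.47 dB

Substitute s = j10: numerator = 30 + j100, denominator = -40 + j170.
|G(j10)| = |30 + j100| / |-40 + j170| = 104.40 / 174.64 ≈ 0.5978.
In decibels: 20·log₁₀(0.5978) ≈ -4.47 dB.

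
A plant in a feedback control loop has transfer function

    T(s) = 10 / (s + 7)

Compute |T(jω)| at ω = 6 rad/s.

|T(j6)| ≈ 1.085

Substitute s = j6: numerator = 10, denominator = 7 + j6.
|T(j6)| = |10| / |7 + j6| = 10 / 9.2195 ≈ 1.085.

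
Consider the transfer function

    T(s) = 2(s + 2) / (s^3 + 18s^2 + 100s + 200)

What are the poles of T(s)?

The poles are the roots of the denominator s^3 + 18s^2 + 100s + 200 = 0.
Trying s = -10: the polynomial evaluates to 0, so (s + 10) is a factor.
Dividing out leaves s^2 + 8s + 20 = 0.
The quadratic formula then gives s = -4 ± 2j.

s = -4 ± 2j, -10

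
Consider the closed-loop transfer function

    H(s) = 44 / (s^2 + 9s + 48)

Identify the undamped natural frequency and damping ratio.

Compare the denominator to the standard form s^2 + 2ζωₙs + ωₙ².
ωₙ² = 48, so ωₙ = √48 ≈ 6.928 rad/s.
2ζωₙ = 9, so ζ = 9/(2·√48) ≈ 0.6495.
With ζ = 0.6495 the response is underdamped.

ωₙ ≈ 6.928 rad/s, ζ ≈ 0.6495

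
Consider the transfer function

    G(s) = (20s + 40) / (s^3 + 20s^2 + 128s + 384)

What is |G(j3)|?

Substitute s = j3: numerator = 40 + j60, denominator = 204 + j357.
|G(j3)| = |40 + j60| / |204 + j357| = 72.111 / 411.18 ≈ 0.1754.

|G(j3)| ≈ 0.1754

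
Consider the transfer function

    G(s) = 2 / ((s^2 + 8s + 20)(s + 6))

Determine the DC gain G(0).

G(0) = 1/60 ≈ 0.01667

At s = 0 each factor (s + a) contributes a and each (s^2 + bs + c) contributes c.
G(0) = 2·1 / ((20) · (6)) = 2/120 = 1/60.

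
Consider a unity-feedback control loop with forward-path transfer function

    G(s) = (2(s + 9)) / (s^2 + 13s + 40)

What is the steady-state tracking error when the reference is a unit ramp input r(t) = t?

G(s) has no poles at the origin.
This is a Type 0 system; Kv = lim_{s→0} s·G(s) = 0, so the steady-state error for a ramp input is infinite.

e_ss = ∞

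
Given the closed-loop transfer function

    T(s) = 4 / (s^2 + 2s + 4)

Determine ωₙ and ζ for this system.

ωₙ = 2 rad/s, ζ = 0.5

Compare the denominator to the standard form s^2 + 2ζωₙs + ωₙ².
ωₙ² = 4, so ωₙ = 2 rad/s.
2ζωₙ = 2, so ζ = 2/(2·2) = 0.5.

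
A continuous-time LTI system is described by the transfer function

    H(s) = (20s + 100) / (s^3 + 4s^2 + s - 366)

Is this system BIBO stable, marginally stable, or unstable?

unstable

The denominator s^3 + 4s^2 + s - 366 factors as (s - 6)(s^2 + 10s + 61), giving poles at s = 6, -5 ± 6j.
Since the pole(s) at s = 6 lie in the right half-plane, the system is unstable.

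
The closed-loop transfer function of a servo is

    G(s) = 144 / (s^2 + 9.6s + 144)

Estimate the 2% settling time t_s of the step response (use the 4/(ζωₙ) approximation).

Comparing s^2 + 9.6s + 144 to s^2 + 2ζωₙs + ωₙ²: ωₙ = 12 rad/s and ζ = 9.6/(2·12) = 0.4.
ζωₙ = 9.6/2 = 4.8, so t_s ≈ 4/(ζωₙ) = 4/4.8 ≈ 0.8333 s.

t_s ≈ 0.8333 s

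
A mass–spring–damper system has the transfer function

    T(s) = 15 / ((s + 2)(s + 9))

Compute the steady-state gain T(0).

At s = 0 each factor (s + a) contributes a and each (s^2 + bs + c) contributes c.
T(0) = 15·1 / ((2) · (9)) = 15/18 = 5/6.

T(0) = 5/6 ≈ 0.8333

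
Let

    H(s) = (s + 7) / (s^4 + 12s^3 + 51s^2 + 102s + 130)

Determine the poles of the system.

The poles are the roots of the denominator s^4 + 12s^3 + 51s^2 + 102s + 130 = 0.
No real roots exist; factor into two real quadratics: (s^2 + 10s + 26)(s^2 + 2s + 5) = 0.
Each quadratic gives a conjugate pair via the quadratic formula.

s = -5 ± j, -1 ± 2j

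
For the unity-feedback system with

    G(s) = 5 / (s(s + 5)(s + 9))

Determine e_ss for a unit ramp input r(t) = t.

G(s) has one pole at the origin.
This is a Type 1 system. Kv = lim_{s→0} s·G(s) = 5/45 = 1/9.
e_ss = 1/Kv = 1/(1/9) = 9.

e_ss = 9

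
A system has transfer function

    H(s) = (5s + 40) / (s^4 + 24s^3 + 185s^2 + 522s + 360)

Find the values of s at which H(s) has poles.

s = -5, -6, -12, -1

The poles are the roots of the denominator s^4 + 24s^3 + 185s^2 + 522s + 360 = 0.
Trying s = -5: the polynomial evaluates to 0, so (s + 5) is a factor.
Dividing out leaves s^3 + 19s^2 + 90s + 72 = 0.
This factors further as (s + 6)(s + 12)(s + 1) = 0.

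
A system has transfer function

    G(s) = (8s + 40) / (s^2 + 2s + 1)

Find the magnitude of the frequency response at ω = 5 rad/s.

Substitute s = j5: numerator = 40 + j40, denominator = -24 + j10.
|G(j5)| = |40 + j40| / |-24 + j10| = 56.569 / 26 ≈ 2.176.

|G(j5)| ≈ 2.176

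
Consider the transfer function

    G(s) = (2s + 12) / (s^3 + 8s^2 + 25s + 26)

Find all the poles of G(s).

The poles are the roots of the denominator s^3 + 8s^2 + 25s + 26 = 0.
Trying s = -2: the polynomial evaluates to 0, so (s + 2) is a factor.
Dividing out leaves s^2 + 6s + 13 = 0.
The quadratic formula then gives s = -3 ± 2j.

s = -3 ± 2j, -2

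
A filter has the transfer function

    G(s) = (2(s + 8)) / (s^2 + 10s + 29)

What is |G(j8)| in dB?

Substitute s = j8: numerator = 16 + j16, denominator = -35 + j80.
|G(j8)| = |16 + j16| / |-35 + j80| = 22.627 / 87.321 ≈ 0.2591.
In decibels: 20·log₁₀(0.2591) ≈ -11.7 dB.

|G(j8)|_dB ≈ -11.7 dB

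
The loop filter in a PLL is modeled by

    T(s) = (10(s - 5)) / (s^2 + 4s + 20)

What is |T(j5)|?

Substitute s = j5: numerator = -50 + j50, denominator = -5 + j20.
|T(j5)| = |-50 + j50| / |-5 + j20| = 70.711 / 20.616 ≈ 3.430.

|T(j5)| ≈ 3.430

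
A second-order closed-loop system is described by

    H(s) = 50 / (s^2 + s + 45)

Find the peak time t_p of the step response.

Comparing s^2 + s + 45 to s^2 + 2ζωₙs + ωₙ²: ωₙ = √45 ≈ 6.708 rad/s and ζ = 1/(2·√45) ≈ 0.07454.
ζωₙ = 1/2 = 0.5, so ω_d = ωₙ√(1−ζ²) = √(ωₙ² − (ζωₙ)²) = √(45 − 0.5²) = √44.75 ≈ 6.690 rad/s.
t_p = π/ω_d = π/6.690 ≈ 0.4696 s.

t_p ≈ 0.4696 s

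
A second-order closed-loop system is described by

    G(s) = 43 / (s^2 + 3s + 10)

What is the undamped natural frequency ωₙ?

Compare the denominator to the standard form s^2 + 2ζωₙs + ωₙ².
ωₙ² = 10, so ωₙ = √10 ≈ 3.162 rad/s.

ωₙ ≈ 3.162 rad/s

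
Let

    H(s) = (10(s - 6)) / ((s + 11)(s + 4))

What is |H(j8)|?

|H(j8)| ≈ 0.8220

Substitute s = j8: numerator = -60 + j80, denominator = -20 + j120.
|H(j8)| = |-60 + j80| / |-20 + j120| = 100 / 121.66 ≈ 0.8220.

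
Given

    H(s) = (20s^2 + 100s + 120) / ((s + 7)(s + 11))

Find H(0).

Set s = 0: H(0) = (120) / (77) = 120/77.

H(0) = 120/77 ≈ 1.558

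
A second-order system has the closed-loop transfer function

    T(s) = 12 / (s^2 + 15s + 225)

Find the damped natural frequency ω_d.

Comparing s^2 + 15s + 225 to s^2 + 2ζωₙs + ωₙ²: ωₙ = 15 rad/s and ζ = 15/(2·15) = 0.5.
ζωₙ = 15/2 = 7.5, so ω_d = ωₙ√(1−ζ²) = √(ωₙ² − (ζωₙ)²) = √(225 − 7.5²) = √168.75 ≈ 12.99 rad/s.

ω_d ≈ 12.99 rad/s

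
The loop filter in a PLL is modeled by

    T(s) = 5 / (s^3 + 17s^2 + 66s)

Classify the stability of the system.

The denominator s^3 + 17s^2 + 66s factors as s(s + 6)(s + 11), giving poles at s = 0, -6, -11.
Since the simple pole(s) at s = 0 lie on the jω-axis with none in the right half-plane, the system is marginally stable.

marginally stable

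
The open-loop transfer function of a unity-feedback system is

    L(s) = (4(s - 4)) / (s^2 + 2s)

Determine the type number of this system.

The denominator has 1 factor of s at the origin (free integrator), so this is a Type 1 system.

Type 1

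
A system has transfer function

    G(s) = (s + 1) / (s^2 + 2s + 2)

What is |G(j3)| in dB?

Substitute s = j3: numerator = 1 + j3, denominator = -7 + j6.
|G(j3)| = |1 + j3| / |-7 + j6| = 3.1623 / 9.2195 ≈ 0.3430.
In decibels: 20·log₁₀(0.3430) ≈ -9.29 dB.

|G(j3)|_dB ≈ -9.29 dB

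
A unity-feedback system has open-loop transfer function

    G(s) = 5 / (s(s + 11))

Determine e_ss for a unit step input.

G(s) has one pole at the origin.
This is a Type 1 system; for a step input the steady-state error is zero.

e_ss = 0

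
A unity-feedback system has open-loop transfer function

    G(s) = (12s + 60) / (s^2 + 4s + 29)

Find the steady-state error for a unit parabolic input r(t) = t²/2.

e_ss = ∞

G(s) has no poles at the origin.
This is a Type 0 system; Ka = lim_{s→0} s^2·G(s) = 0, so the steady-state error for a parabola input is infinite.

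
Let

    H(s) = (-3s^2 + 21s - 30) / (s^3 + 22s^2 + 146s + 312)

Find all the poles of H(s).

The poles are the roots of the denominator s^3 + 22s^2 + 146s + 312 = 0.
Trying s = -12: the polynomial evaluates to 0, so (s + 12) is a factor.
Dividing out leaves s^2 + 10s + 26 = 0.
The quadratic formula then gives s = -5 ± 1j.

s = -5 ± j, -12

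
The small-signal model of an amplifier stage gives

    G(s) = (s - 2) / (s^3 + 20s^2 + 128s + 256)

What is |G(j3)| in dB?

|G(j3)|_dB ≈ -40.1 dB

Substitute s = j3: numerator = -2 + j3, denominator = 76 + j357.
|G(j3)| = |-2 + j3| / |76 + j357| = 3.6056 / 365 ≈ 0.009878.
In decibels: 20·log₁₀(0.009878) ≈ -40.1 dB.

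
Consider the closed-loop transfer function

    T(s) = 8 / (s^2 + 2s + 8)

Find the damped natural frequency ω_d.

ω_d ≈ 2.646 rad/s

Comparing s^2 + 2s + 8 to s^2 + 2ζωₙs + ωₙ²: ωₙ = √8 ≈ 2.828 rad/s and ζ = 2/(2·√8) ≈ 0.3536.
ζωₙ = 2/2 = 1, so ω_d = ωₙ√(1−ζ²) = √(ωₙ² − (ζωₙ)²) = √(8 − 1²) = √7 ≈ 2.646 rad/s.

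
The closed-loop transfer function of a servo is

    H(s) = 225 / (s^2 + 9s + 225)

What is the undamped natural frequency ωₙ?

Compare the denominator to the standard form s^2 + 2ζωₙs + ωₙ².
ωₙ² = 225, so ωₙ = 15 rad/s.

ωₙ = 15 rad/s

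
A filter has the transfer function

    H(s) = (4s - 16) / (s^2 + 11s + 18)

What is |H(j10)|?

|H(j10)| ≈ 0.3140

Substitute s = j10: numerator = -16 + j40, denominator = -82 + j110.
|H(j10)| = |-16 + j40| / |-82 + j110| = 43.081 / 137.20 ≈ 0.3140.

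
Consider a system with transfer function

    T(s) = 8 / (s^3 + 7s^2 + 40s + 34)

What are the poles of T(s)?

The poles are the roots of the denominator s^3 + 7s^2 + 40s + 34 = 0.
Trying s = -1: the polynomial evaluates to 0, so (s + 1) is a factor.
Dividing out leaves s^2 + 6s + 34 = 0.
The quadratic formula then gives s = -3 ± 5j.

s = -3 + 5j, -3 - 5j, -1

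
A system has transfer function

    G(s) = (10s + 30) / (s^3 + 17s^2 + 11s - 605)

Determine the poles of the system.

The poles are the roots of the denominator s^3 + 17s^2 + 11s - 605 = 0.
Trying s = 5: the polynomial evaluates to 0, so (s - 5) is a factor.
Dividing out leaves s^2 + 22s + 121 = 0.
Factoring the quadratic: (s + 11)^2 = 0.

s = 5, -11, -11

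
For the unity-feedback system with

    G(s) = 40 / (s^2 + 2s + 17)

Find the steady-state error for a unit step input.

G(s) has no poles at the origin.
This is a Type 0 system. Kp = lim_{s→0} G(s) = 40/17.
e_ss = 1/(1 + Kp) = 1/(1 + 40/17) = 17/57 ≈ 0.2982.

e_ss = 0.2982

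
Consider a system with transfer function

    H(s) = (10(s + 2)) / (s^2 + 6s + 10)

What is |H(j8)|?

Substitute s = j8: numerator = 20 + j80, denominator = -54 + j48.
|H(j8)| = |20 + j80| / |-54 + j48| = 82.462 / 72.250 ≈ 1.141.

|H(j8)| ≈ 1.141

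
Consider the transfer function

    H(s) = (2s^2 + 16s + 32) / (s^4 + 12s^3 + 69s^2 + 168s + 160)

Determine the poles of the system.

s = -2 + j, -2 - j, -4 + 4j, -4 - 4j

The poles are the roots of the denominator s^4 + 12s^3 + 69s^2 + 168s + 160 = 0.
No real roots exist; factor into two real quadratics: (s^2 + 4s + 5)(s^2 + 8s + 32) = 0.
Each quadratic gives a conjugate pair via the quadratic formula.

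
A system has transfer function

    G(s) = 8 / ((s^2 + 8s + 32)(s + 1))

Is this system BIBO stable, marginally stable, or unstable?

The poles can be read from the denominator factors: s = -4 + 4j, -4 - 4j, -1.
Since all poles lie strictly in the left half-plane, the system is stable.

stable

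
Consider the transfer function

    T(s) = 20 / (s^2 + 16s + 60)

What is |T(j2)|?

Substitute s = j2: numerator = 20, denominator = 56 + j32.
|T(j2)| = |20| / |56 + j32| = 20 / 64.498 ≈ 0.3101.

|T(j2)| ≈ 0.3101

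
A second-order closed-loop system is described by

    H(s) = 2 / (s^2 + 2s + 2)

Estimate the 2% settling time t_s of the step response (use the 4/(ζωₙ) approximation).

Comparing s^2 + 2s + 2 to s^2 + 2ζωₙs + ωₙ²: ωₙ = √2 ≈ 1.414 rad/s and ζ = 2/(2·√2) ≈ 0.7071.
ζωₙ = 2/2 = 1, so t_s ≈ 4/(ζωₙ) = 4/1 = 4 s.

t_s ≈ 4 s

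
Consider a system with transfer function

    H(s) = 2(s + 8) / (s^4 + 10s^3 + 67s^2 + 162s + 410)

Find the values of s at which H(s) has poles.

The poles are the roots of the denominator s^4 + 10s^3 + 67s^2 + 162s + 410 = 0.
No real roots exist; factor into two real quadratics: (s^2 + 8s + 41)(s^2 + 2s + 10) = 0.
Each quadratic gives a conjugate pair via the quadratic formula.

s = -4 ± 5j, -1 ± 3j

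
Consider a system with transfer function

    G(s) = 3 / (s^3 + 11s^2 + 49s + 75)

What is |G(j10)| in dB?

|G(j10)|_dB ≈ -51.6 dB

Substitute s = j10: numerator = 3, denominator = -1025 - j510.
|G(j10)| = |3| / |-1025 - j510| = 3 / 1144.9 ≈ 0.002620.
In decibels: 20·log₁₀(0.002620) ≈ -51.6 dB.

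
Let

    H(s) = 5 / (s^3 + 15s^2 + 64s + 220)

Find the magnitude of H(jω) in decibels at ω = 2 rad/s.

Substitute s = j2: numerator = 5, denominator = 160 + j120.
|H(j2)| = |5| / |160 + j120| = 5 / 200 = 0.02500.
In decibels: 20·log₁₀(0.02500) ≈ -32.0 dB.

|H(j2)|_dB ≈ -32.0 dB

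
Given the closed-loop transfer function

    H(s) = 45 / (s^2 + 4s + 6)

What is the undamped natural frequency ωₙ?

ωₙ ≈ 2.449 rad/s

Compare the denominator to the standard form s^2 + 2ζωₙs + ωₙ².
ωₙ² = 6, so ωₙ = √6 ≈ 2.449 rad/s.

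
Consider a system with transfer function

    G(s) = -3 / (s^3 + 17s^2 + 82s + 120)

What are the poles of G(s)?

s = -3, -4, -10

The poles are the roots of the denominator s^3 + 17s^2 + 82s + 120 = 0.
Trying s = -3: the polynomial evaluates to 0, so (s + 3) is a factor.
Dividing out leaves s^2 + 14s + 40 = 0.
Factoring the quadratic: (s + 4)(s + 10) = 0.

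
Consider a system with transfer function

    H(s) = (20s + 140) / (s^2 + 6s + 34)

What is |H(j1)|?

|H(j1)| ≈ 4.216

Substitute s = j1: numerator = 140 + j20, denominator = 33 + j6.
|H(j1)| = |140 + j20| / |33 + j6| = 141.42 / 33.541 ≈ 4.216.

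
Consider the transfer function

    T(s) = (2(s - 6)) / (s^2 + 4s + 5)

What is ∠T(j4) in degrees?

At s = j4: numerator = -12 + j8, denominator = -11 + j16.
∠T = ∠num − ∠den = 146.31° − (124.51°) = 21.80°.

∠T(j4) ≈ 21.80°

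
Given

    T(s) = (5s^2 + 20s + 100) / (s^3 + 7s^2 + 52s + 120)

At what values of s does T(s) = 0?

Set the numerator to zero: 5s^2 + 20s + 100 = 0, i.e. 5·(s^2 + 4s + 20) = 0.
Factoring: (s^2 + 4s + 20) = 0.

s = -2 + 4j, -2 - 4j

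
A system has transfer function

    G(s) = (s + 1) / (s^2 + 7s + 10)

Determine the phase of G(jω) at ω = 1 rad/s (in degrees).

∠G(j1) ≈ 7.125°

At s = j1: numerator = 1 + j1, denominator = 9 + j7.
∠G = ∠num − ∠den = 45° − (37.875°) = 7.125°.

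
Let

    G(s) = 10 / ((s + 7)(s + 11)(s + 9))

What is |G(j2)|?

Substitute s = j2: numerator = 10, denominator = 585 + j470.
|G(j2)| = |10| / |585 + j470| = 10 / 750.42 ≈ 0.01333.

|G(j2)| ≈ 0.01333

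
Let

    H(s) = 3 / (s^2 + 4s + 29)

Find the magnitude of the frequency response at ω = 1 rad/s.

|H(j1)| ≈ 0.1061

Substitute s = j1: numerator = 3, denominator = 28 + j4.
|H(j1)| = |3| / |28 + j4| = 3 / 28.284 ≈ 0.1061.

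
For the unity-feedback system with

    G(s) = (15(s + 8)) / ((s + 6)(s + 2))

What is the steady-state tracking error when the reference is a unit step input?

e_ss = 0.09091

G(s) has no poles at the origin.
This is a Type 0 system. Kp = lim_{s→0} G(s) = 120/12 = 10.
e_ss = 1/(1 + Kp) = 1/(1 + 10) = 1/11 ≈ 0.09091.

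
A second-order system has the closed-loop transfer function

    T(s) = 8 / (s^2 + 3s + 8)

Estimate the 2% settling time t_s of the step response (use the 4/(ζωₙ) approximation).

t_s ≈ 2.667 s

Comparing s^2 + 3s + 8 to s^2 + 2ζωₙs + ωₙ²: ωₙ = √8 ≈ 2.828 rad/s and ζ = 3/(2·√8) ≈ 0.5303.
ζωₙ = 3/2 = 1.5, so t_s ≈ 4/(ζωₙ) = 4/1.5 ≈ 2.667 s.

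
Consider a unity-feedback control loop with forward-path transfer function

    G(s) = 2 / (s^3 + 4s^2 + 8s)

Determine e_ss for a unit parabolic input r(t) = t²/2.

e_ss = ∞

G(s) has one pole at the origin.
This is a Type 1 system; Ka = lim_{s→0} s^2·G(s) = 0, so the steady-state error for a parabola input is infinite.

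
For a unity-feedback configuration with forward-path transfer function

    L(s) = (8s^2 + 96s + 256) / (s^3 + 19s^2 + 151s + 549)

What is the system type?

The denominator has no factor of s at the origin — no free integrator — so this is a Type 0 system.

Type 0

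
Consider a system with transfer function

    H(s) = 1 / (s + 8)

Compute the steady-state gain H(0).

H(0) = 1/8 ≈ 0.1250

Set s = 0: H(0) = (1) / (8) = 1/8.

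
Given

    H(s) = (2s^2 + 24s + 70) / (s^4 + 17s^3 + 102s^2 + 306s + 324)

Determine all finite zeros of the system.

Set the numerator to zero: 2s^2 + 24s + 70 = 0, i.e. 2·(s^2 + 12s + 35) = 0.
Factoring: (s + 5)(s + 7) = 0.

s = -5, -7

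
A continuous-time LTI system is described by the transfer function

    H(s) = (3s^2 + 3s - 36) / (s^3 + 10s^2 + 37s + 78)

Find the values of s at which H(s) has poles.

s = -2 + 3j, -2 - 3j, -6

The poles are the roots of the denominator s^3 + 10s^2 + 37s + 78 = 0.
Trying s = -6: the polynomial evaluates to 0, so (s + 6) is a factor.
Dividing out leaves s^2 + 4s + 13 = 0.
The quadratic formula then gives s = -2 ± 3j.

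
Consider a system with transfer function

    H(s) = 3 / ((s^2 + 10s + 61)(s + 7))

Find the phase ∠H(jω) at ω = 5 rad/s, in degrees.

∠H(j5) ≈ -89.78°

At s = j5: numerator = 3, denominator = 2 + j530.
∠H = ∠num − ∠den = 0° − (89.784°) = -89.78°.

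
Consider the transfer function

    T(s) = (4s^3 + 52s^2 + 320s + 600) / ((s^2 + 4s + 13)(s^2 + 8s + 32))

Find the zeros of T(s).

s = -3, -5 + 5j, -5 - 5j

Set the numerator to zero: 4s^3 + 52s^2 + 320s + 600 = 0, i.e. 4·(s^3 + 13s^2 + 80s + 150) = 0.
Factoring: (s + 3)(s^2 + 10s + 50) = 0.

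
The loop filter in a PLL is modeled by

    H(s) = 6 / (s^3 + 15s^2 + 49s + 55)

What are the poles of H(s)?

The poles are the roots of the denominator s^3 + 15s^2 + 49s + 55 = 0.
Trying s = -11: the polynomial evaluates to 0, so (s + 11) is a factor.
Dividing out leaves s^2 + 4s + 5 = 0.
The quadratic formula then gives s = -2 ± 1j.

s = -2 ± j, -11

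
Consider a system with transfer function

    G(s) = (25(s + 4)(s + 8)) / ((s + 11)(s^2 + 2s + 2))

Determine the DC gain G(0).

At s = 0 each factor (s + a) contributes a and each (s^2 + bs + c) contributes c.
G(0) = 25·(4) · (8) / ((11) · (2)) = 800/22 = 400/11.

G(0) = 400/11 ≈ 36.36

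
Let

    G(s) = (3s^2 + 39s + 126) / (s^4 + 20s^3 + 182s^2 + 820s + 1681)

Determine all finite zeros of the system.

s = -6, -7

Set the numerator to zero: 3s^2 + 39s + 126 = 0, i.e. 3·(s^2 + 13s + 42) = 0.
Factoring: (s + 6)(s + 7) = 0.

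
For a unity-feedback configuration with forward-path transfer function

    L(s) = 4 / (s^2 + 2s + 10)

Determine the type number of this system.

The denominator has no factor of s at the origin — no free integrator — so this is a Type 0 system.

Type 0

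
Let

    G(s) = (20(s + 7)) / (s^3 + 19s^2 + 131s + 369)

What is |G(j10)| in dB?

Substitute s = j10: numerator = 140 + j200, denominator = -1531 + j310.
|G(j10)| = |140 + j200| / |-1531 + j310| = 244.13 / 1562.1 ≈ 0.1563.
In decibels: 20·log₁₀(0.1563) ≈ -16.1 dB.

|G(j10)|_dB ≈ -16.1 dB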